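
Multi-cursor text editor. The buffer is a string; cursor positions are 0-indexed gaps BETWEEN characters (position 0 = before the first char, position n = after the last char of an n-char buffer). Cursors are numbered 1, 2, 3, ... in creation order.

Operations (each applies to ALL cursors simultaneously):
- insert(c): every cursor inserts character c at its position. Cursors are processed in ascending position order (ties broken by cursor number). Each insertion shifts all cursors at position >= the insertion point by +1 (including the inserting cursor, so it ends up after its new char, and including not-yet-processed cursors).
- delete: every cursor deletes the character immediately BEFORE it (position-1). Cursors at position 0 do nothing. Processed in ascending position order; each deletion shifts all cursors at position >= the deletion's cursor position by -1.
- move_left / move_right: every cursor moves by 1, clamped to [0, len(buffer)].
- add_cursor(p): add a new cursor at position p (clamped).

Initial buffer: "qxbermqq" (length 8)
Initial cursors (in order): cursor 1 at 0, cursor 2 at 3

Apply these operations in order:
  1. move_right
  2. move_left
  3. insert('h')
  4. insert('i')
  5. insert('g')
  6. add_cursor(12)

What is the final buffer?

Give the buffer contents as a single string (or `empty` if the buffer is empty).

After op 1 (move_right): buffer="qxbermqq" (len 8), cursors c1@1 c2@4, authorship ........
After op 2 (move_left): buffer="qxbermqq" (len 8), cursors c1@0 c2@3, authorship ........
After op 3 (insert('h')): buffer="hqxbhermqq" (len 10), cursors c1@1 c2@5, authorship 1...2.....
After op 4 (insert('i')): buffer="hiqxbhiermqq" (len 12), cursors c1@2 c2@7, authorship 11...22.....
After op 5 (insert('g')): buffer="higqxbhigermqq" (len 14), cursors c1@3 c2@9, authorship 111...222.....
After op 6 (add_cursor(12)): buffer="higqxbhigermqq" (len 14), cursors c1@3 c2@9 c3@12, authorship 111...222.....

Answer: higqxbhigermqq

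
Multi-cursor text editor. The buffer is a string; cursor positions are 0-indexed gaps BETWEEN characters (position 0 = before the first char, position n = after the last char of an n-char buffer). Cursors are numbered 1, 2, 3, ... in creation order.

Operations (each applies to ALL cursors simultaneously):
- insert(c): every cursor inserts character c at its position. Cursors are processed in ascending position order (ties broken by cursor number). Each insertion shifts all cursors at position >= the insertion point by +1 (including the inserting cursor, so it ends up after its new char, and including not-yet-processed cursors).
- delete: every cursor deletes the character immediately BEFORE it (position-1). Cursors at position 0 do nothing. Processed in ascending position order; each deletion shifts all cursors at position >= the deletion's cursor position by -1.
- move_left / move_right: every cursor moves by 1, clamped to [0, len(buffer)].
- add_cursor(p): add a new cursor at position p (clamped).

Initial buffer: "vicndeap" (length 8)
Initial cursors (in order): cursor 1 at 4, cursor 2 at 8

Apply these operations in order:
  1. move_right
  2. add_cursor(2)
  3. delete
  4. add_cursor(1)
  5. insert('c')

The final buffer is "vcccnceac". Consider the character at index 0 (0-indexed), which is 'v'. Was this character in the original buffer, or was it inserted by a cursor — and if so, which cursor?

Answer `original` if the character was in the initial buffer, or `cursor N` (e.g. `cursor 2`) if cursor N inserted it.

Answer: original

Derivation:
After op 1 (move_right): buffer="vicndeap" (len 8), cursors c1@5 c2@8, authorship ........
After op 2 (add_cursor(2)): buffer="vicndeap" (len 8), cursors c3@2 c1@5 c2@8, authorship ........
After op 3 (delete): buffer="vcnea" (len 5), cursors c3@1 c1@3 c2@5, authorship .....
After op 4 (add_cursor(1)): buffer="vcnea" (len 5), cursors c3@1 c4@1 c1@3 c2@5, authorship .....
After op 5 (insert('c')): buffer="vcccnceac" (len 9), cursors c3@3 c4@3 c1@6 c2@9, authorship .34..1..2
Authorship (.=original, N=cursor N): . 3 4 . . 1 . . 2
Index 0: author = original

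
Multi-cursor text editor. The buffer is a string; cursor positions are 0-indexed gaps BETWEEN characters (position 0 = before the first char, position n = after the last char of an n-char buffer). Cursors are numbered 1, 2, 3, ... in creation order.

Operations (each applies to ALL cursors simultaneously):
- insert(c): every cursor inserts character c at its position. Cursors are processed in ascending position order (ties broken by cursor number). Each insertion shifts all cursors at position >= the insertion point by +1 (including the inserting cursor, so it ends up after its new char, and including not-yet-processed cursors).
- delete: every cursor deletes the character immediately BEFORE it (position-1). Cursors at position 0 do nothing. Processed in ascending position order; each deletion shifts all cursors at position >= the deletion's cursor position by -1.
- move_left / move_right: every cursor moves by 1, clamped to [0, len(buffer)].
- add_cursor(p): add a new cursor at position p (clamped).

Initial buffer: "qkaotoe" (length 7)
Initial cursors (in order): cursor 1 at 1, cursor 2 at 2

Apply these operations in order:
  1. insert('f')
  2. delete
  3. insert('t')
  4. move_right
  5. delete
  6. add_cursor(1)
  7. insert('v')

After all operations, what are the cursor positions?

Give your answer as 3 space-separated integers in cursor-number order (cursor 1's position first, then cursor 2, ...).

After op 1 (insert('f')): buffer="qfkfaotoe" (len 9), cursors c1@2 c2@4, authorship .1.2.....
After op 2 (delete): buffer="qkaotoe" (len 7), cursors c1@1 c2@2, authorship .......
After op 3 (insert('t')): buffer="qtktaotoe" (len 9), cursors c1@2 c2@4, authorship .1.2.....
After op 4 (move_right): buffer="qtktaotoe" (len 9), cursors c1@3 c2@5, authorship .1.2.....
After op 5 (delete): buffer="qttotoe" (len 7), cursors c1@2 c2@3, authorship .12....
After op 6 (add_cursor(1)): buffer="qttotoe" (len 7), cursors c3@1 c1@2 c2@3, authorship .12....
After op 7 (insert('v')): buffer="qvtvtvotoe" (len 10), cursors c3@2 c1@4 c2@6, authorship .31122....

Answer: 4 6 2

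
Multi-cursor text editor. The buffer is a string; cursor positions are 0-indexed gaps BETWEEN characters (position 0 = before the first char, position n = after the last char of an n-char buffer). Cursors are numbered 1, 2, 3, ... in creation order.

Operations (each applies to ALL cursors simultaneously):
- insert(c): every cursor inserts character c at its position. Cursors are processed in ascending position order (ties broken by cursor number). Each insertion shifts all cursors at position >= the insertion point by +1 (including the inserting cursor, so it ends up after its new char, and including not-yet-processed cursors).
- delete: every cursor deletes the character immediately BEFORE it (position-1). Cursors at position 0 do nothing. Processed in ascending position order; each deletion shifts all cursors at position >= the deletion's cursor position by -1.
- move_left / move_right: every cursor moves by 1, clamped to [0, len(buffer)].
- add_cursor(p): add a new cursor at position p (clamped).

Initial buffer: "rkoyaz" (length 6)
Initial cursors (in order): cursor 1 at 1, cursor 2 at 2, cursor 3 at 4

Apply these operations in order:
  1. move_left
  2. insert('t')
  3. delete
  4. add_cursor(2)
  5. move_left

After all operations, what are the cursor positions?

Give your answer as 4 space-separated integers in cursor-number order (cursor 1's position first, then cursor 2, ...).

After op 1 (move_left): buffer="rkoyaz" (len 6), cursors c1@0 c2@1 c3@3, authorship ......
After op 2 (insert('t')): buffer="trtkotyaz" (len 9), cursors c1@1 c2@3 c3@6, authorship 1.2..3...
After op 3 (delete): buffer="rkoyaz" (len 6), cursors c1@0 c2@1 c3@3, authorship ......
After op 4 (add_cursor(2)): buffer="rkoyaz" (len 6), cursors c1@0 c2@1 c4@2 c3@3, authorship ......
After op 5 (move_left): buffer="rkoyaz" (len 6), cursors c1@0 c2@0 c4@1 c3@2, authorship ......

Answer: 0 0 2 1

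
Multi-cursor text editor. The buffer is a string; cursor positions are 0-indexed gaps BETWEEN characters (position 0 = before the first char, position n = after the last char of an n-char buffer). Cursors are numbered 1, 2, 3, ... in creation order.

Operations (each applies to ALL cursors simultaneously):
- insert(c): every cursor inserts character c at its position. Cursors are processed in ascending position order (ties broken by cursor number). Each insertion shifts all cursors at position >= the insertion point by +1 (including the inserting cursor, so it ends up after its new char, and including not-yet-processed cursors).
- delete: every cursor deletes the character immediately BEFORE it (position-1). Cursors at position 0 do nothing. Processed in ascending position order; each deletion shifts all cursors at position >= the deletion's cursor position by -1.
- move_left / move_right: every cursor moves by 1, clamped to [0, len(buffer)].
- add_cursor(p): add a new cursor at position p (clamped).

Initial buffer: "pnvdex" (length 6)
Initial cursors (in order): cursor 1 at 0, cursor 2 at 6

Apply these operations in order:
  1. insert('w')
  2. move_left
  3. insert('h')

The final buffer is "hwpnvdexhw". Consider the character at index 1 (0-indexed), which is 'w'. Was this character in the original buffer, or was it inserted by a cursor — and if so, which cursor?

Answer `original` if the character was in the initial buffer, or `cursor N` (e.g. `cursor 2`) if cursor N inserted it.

Answer: cursor 1

Derivation:
After op 1 (insert('w')): buffer="wpnvdexw" (len 8), cursors c1@1 c2@8, authorship 1......2
After op 2 (move_left): buffer="wpnvdexw" (len 8), cursors c1@0 c2@7, authorship 1......2
After op 3 (insert('h')): buffer="hwpnvdexhw" (len 10), cursors c1@1 c2@9, authorship 11......22
Authorship (.=original, N=cursor N): 1 1 . . . . . . 2 2
Index 1: author = 1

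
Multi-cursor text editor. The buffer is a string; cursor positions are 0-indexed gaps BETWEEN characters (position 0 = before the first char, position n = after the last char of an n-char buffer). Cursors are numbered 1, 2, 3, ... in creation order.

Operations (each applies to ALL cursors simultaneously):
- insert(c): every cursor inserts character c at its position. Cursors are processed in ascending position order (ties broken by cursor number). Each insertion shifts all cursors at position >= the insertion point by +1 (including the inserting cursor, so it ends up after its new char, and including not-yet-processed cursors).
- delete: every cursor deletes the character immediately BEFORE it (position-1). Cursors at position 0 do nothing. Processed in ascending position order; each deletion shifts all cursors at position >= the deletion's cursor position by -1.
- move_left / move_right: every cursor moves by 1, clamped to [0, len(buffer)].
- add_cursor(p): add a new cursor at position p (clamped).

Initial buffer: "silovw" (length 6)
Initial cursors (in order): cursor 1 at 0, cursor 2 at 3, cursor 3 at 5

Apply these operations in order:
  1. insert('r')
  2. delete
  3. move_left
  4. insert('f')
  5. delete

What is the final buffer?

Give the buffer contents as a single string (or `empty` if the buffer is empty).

After op 1 (insert('r')): buffer="rsilrovrw" (len 9), cursors c1@1 c2@5 c3@8, authorship 1...2..3.
After op 2 (delete): buffer="silovw" (len 6), cursors c1@0 c2@3 c3@5, authorship ......
After op 3 (move_left): buffer="silovw" (len 6), cursors c1@0 c2@2 c3@4, authorship ......
After op 4 (insert('f')): buffer="fsiflofvw" (len 9), cursors c1@1 c2@4 c3@7, authorship 1..2..3..
After op 5 (delete): buffer="silovw" (len 6), cursors c1@0 c2@2 c3@4, authorship ......

Answer: silovw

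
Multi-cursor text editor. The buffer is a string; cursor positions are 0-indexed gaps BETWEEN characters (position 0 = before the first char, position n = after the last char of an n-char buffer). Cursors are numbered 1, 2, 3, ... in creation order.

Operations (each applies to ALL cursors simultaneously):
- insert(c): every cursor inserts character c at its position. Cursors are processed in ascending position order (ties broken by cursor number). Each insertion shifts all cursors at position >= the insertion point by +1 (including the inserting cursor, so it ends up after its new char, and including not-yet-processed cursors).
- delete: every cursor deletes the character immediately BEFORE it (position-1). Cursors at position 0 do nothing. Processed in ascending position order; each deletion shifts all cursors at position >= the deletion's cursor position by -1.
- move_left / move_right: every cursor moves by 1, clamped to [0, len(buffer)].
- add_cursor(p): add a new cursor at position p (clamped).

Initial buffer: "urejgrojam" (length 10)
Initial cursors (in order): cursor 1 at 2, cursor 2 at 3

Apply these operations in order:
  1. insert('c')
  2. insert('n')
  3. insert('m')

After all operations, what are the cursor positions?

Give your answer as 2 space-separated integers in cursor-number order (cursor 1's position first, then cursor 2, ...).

Answer: 5 9

Derivation:
After op 1 (insert('c')): buffer="urcecjgrojam" (len 12), cursors c1@3 c2@5, authorship ..1.2.......
After op 2 (insert('n')): buffer="urcnecnjgrojam" (len 14), cursors c1@4 c2@7, authorship ..11.22.......
After op 3 (insert('m')): buffer="urcnmecnmjgrojam" (len 16), cursors c1@5 c2@9, authorship ..111.222.......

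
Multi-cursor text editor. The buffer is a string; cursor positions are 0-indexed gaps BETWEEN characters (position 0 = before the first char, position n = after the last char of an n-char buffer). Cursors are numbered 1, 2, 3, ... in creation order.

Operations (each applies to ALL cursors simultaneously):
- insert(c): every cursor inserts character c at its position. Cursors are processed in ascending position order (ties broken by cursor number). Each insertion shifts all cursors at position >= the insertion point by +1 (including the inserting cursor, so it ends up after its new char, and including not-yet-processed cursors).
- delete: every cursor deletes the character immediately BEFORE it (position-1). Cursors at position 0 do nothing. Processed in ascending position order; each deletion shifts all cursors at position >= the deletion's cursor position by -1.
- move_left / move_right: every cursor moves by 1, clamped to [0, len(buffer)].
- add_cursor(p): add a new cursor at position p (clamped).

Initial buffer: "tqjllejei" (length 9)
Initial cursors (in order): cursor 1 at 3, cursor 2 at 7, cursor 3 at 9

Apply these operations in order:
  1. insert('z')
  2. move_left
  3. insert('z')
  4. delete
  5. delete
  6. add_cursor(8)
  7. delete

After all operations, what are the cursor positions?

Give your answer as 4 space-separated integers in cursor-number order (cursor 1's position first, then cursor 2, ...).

Answer: 1 4 4 4

Derivation:
After op 1 (insert('z')): buffer="tqjzllejzeiz" (len 12), cursors c1@4 c2@9 c3@12, authorship ...1....2..3
After op 2 (move_left): buffer="tqjzllejzeiz" (len 12), cursors c1@3 c2@8 c3@11, authorship ...1....2..3
After op 3 (insert('z')): buffer="tqjzzllejzzeizz" (len 15), cursors c1@4 c2@10 c3@14, authorship ...11....22..33
After op 4 (delete): buffer="tqjzllejzeiz" (len 12), cursors c1@3 c2@8 c3@11, authorship ...1....2..3
After op 5 (delete): buffer="tqzllezez" (len 9), cursors c1@2 c2@6 c3@8, authorship ..1...2.3
After op 6 (add_cursor(8)): buffer="tqzllezez" (len 9), cursors c1@2 c2@6 c3@8 c4@8, authorship ..1...2.3
After op 7 (delete): buffer="tzllz" (len 5), cursors c1@1 c2@4 c3@4 c4@4, authorship .1..3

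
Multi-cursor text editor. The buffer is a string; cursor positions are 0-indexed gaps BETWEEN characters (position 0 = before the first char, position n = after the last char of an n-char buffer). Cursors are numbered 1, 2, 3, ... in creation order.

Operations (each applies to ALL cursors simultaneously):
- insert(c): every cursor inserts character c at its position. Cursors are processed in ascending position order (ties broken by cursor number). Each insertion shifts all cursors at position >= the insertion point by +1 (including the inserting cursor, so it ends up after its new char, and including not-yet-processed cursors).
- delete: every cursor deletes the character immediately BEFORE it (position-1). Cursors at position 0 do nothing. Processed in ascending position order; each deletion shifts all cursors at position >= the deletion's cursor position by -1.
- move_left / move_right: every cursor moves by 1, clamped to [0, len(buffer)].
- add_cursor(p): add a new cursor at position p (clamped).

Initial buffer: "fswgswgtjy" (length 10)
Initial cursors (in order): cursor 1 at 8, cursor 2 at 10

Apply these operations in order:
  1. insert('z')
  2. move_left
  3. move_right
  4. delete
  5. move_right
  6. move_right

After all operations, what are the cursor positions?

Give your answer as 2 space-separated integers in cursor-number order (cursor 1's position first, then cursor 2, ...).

Answer: 10 10

Derivation:
After op 1 (insert('z')): buffer="fswgswgtzjyz" (len 12), cursors c1@9 c2@12, authorship ........1..2
After op 2 (move_left): buffer="fswgswgtzjyz" (len 12), cursors c1@8 c2@11, authorship ........1..2
After op 3 (move_right): buffer="fswgswgtzjyz" (len 12), cursors c1@9 c2@12, authorship ........1..2
After op 4 (delete): buffer="fswgswgtjy" (len 10), cursors c1@8 c2@10, authorship ..........
After op 5 (move_right): buffer="fswgswgtjy" (len 10), cursors c1@9 c2@10, authorship ..........
After op 6 (move_right): buffer="fswgswgtjy" (len 10), cursors c1@10 c2@10, authorship ..........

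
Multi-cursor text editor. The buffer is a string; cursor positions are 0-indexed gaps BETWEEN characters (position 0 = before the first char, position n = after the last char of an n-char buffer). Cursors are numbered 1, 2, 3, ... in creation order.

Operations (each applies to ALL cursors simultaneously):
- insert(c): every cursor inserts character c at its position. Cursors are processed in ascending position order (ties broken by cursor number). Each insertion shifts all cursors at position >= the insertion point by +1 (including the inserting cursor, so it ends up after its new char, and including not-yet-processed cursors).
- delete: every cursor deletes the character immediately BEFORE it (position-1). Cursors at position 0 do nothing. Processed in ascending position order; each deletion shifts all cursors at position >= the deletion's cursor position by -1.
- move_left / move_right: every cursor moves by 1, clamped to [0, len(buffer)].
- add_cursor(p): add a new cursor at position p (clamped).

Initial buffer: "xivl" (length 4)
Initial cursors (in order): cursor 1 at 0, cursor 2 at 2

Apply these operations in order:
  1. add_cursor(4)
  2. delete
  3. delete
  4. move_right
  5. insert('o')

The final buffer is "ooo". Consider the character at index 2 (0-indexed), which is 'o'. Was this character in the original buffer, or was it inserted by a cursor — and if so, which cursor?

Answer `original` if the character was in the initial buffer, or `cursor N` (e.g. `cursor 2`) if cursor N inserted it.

After op 1 (add_cursor(4)): buffer="xivl" (len 4), cursors c1@0 c2@2 c3@4, authorship ....
After op 2 (delete): buffer="xv" (len 2), cursors c1@0 c2@1 c3@2, authorship ..
After op 3 (delete): buffer="" (len 0), cursors c1@0 c2@0 c3@0, authorship 
After op 4 (move_right): buffer="" (len 0), cursors c1@0 c2@0 c3@0, authorship 
After op 5 (insert('o')): buffer="ooo" (len 3), cursors c1@3 c2@3 c3@3, authorship 123
Authorship (.=original, N=cursor N): 1 2 3
Index 2: author = 3

Answer: cursor 3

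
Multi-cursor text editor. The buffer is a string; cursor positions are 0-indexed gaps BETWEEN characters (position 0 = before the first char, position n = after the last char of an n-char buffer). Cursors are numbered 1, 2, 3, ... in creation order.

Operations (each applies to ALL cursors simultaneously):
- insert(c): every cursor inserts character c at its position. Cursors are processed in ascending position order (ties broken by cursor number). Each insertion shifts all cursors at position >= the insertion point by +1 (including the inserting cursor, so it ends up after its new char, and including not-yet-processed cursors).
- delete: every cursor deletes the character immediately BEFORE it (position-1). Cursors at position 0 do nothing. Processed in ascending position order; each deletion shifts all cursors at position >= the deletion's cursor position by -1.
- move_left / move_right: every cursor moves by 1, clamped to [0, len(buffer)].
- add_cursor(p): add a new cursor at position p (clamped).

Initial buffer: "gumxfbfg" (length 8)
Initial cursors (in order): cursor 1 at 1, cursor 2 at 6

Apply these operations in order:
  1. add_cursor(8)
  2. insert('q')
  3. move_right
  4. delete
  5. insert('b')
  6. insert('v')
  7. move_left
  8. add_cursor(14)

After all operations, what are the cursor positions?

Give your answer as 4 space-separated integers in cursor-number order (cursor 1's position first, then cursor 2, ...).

Answer: 3 10 13 14

Derivation:
After op 1 (add_cursor(8)): buffer="gumxfbfg" (len 8), cursors c1@1 c2@6 c3@8, authorship ........
After op 2 (insert('q')): buffer="gqumxfbqfgq" (len 11), cursors c1@2 c2@8 c3@11, authorship .1.....2..3
After op 3 (move_right): buffer="gqumxfbqfgq" (len 11), cursors c1@3 c2@9 c3@11, authorship .1.....2..3
After op 4 (delete): buffer="gqmxfbqg" (len 8), cursors c1@2 c2@7 c3@8, authorship .1....2.
After op 5 (insert('b')): buffer="gqbmxfbqbgb" (len 11), cursors c1@3 c2@9 c3@11, authorship .11....22.3
After op 6 (insert('v')): buffer="gqbvmxfbqbvgbv" (len 14), cursors c1@4 c2@11 c3@14, authorship .111....222.33
After op 7 (move_left): buffer="gqbvmxfbqbvgbv" (len 14), cursors c1@3 c2@10 c3@13, authorship .111....222.33
After op 8 (add_cursor(14)): buffer="gqbvmxfbqbvgbv" (len 14), cursors c1@3 c2@10 c3@13 c4@14, authorship .111....222.33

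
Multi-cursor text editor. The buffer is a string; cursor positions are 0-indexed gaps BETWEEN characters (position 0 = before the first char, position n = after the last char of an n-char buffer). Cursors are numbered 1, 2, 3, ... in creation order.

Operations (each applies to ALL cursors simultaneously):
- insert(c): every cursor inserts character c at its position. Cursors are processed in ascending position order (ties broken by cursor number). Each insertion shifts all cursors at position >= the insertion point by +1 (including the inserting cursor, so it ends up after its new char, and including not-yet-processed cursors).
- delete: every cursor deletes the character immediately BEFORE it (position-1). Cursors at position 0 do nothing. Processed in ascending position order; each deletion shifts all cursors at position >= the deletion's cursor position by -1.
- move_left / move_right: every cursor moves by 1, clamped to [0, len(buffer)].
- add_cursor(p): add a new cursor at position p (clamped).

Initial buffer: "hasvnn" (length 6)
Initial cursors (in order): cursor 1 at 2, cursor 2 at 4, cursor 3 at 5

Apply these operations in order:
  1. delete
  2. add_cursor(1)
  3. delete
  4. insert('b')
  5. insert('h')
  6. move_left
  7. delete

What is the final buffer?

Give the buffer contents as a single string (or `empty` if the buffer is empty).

Answer: bbbhn

Derivation:
After op 1 (delete): buffer="hsn" (len 3), cursors c1@1 c2@2 c3@2, authorship ...
After op 2 (add_cursor(1)): buffer="hsn" (len 3), cursors c1@1 c4@1 c2@2 c3@2, authorship ...
After op 3 (delete): buffer="n" (len 1), cursors c1@0 c2@0 c3@0 c4@0, authorship .
After op 4 (insert('b')): buffer="bbbbn" (len 5), cursors c1@4 c2@4 c3@4 c4@4, authorship 1234.
After op 5 (insert('h')): buffer="bbbbhhhhn" (len 9), cursors c1@8 c2@8 c3@8 c4@8, authorship 12341234.
After op 6 (move_left): buffer="bbbbhhhhn" (len 9), cursors c1@7 c2@7 c3@7 c4@7, authorship 12341234.
After op 7 (delete): buffer="bbbhn" (len 5), cursors c1@3 c2@3 c3@3 c4@3, authorship 1234.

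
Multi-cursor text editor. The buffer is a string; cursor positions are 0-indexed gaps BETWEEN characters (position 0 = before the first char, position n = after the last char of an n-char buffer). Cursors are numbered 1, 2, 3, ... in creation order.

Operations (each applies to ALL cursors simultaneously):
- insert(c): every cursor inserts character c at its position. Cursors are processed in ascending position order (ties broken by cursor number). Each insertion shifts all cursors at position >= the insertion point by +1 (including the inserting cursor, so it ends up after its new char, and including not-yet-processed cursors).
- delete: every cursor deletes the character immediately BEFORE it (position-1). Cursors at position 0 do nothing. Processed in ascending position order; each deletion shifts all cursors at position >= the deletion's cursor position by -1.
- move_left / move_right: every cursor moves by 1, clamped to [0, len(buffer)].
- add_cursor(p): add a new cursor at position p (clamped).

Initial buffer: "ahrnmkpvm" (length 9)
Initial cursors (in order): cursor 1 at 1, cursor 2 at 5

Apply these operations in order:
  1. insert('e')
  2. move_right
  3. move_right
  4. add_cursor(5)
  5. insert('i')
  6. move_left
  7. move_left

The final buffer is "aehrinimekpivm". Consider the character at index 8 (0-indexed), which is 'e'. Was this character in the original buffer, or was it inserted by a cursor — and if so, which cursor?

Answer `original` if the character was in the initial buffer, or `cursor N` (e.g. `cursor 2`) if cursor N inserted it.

After op 1 (insert('e')): buffer="aehrnmekpvm" (len 11), cursors c1@2 c2@7, authorship .1....2....
After op 2 (move_right): buffer="aehrnmekpvm" (len 11), cursors c1@3 c2@8, authorship .1....2....
After op 3 (move_right): buffer="aehrnmekpvm" (len 11), cursors c1@4 c2@9, authorship .1....2....
After op 4 (add_cursor(5)): buffer="aehrnmekpvm" (len 11), cursors c1@4 c3@5 c2@9, authorship .1....2....
After op 5 (insert('i')): buffer="aehrinimekpivm" (len 14), cursors c1@5 c3@7 c2@12, authorship .1..1.3.2..2..
After op 6 (move_left): buffer="aehrinimekpivm" (len 14), cursors c1@4 c3@6 c2@11, authorship .1..1.3.2..2..
After op 7 (move_left): buffer="aehrinimekpivm" (len 14), cursors c1@3 c3@5 c2@10, authorship .1..1.3.2..2..
Authorship (.=original, N=cursor N): . 1 . . 1 . 3 . 2 . . 2 . .
Index 8: author = 2

Answer: cursor 2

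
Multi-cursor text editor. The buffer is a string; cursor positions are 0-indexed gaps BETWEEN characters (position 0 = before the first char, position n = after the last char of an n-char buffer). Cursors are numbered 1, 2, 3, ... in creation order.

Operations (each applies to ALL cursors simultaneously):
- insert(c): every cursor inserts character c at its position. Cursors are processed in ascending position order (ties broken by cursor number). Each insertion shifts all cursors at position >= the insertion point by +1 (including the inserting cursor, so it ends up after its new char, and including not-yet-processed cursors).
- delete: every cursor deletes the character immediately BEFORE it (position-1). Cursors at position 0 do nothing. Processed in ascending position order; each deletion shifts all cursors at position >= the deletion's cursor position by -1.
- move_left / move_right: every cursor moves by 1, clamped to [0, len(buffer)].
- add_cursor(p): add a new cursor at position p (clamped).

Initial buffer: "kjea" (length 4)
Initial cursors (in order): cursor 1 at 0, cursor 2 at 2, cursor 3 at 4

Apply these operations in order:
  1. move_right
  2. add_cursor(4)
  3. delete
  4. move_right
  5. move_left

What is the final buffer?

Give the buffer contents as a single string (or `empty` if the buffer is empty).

After op 1 (move_right): buffer="kjea" (len 4), cursors c1@1 c2@3 c3@4, authorship ....
After op 2 (add_cursor(4)): buffer="kjea" (len 4), cursors c1@1 c2@3 c3@4 c4@4, authorship ....
After op 3 (delete): buffer="" (len 0), cursors c1@0 c2@0 c3@0 c4@0, authorship 
After op 4 (move_right): buffer="" (len 0), cursors c1@0 c2@0 c3@0 c4@0, authorship 
After op 5 (move_left): buffer="" (len 0), cursors c1@0 c2@0 c3@0 c4@0, authorship 

Answer: empty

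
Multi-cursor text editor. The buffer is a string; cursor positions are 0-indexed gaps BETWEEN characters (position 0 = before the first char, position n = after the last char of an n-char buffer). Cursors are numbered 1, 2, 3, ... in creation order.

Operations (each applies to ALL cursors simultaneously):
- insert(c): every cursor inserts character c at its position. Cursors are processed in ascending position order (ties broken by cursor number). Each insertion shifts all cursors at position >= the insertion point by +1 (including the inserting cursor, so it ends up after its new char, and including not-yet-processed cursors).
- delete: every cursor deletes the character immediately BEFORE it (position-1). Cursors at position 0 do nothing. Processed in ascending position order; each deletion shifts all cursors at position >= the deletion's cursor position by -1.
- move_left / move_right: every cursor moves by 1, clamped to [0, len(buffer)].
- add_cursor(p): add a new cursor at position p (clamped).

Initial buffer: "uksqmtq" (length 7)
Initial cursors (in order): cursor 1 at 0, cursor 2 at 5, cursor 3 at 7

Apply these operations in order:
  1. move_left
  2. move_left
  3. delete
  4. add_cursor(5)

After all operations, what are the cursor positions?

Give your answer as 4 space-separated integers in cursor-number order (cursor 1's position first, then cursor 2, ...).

Answer: 0 2 3 5

Derivation:
After op 1 (move_left): buffer="uksqmtq" (len 7), cursors c1@0 c2@4 c3@6, authorship .......
After op 2 (move_left): buffer="uksqmtq" (len 7), cursors c1@0 c2@3 c3@5, authorship .......
After op 3 (delete): buffer="ukqtq" (len 5), cursors c1@0 c2@2 c3@3, authorship .....
After op 4 (add_cursor(5)): buffer="ukqtq" (len 5), cursors c1@0 c2@2 c3@3 c4@5, authorship .....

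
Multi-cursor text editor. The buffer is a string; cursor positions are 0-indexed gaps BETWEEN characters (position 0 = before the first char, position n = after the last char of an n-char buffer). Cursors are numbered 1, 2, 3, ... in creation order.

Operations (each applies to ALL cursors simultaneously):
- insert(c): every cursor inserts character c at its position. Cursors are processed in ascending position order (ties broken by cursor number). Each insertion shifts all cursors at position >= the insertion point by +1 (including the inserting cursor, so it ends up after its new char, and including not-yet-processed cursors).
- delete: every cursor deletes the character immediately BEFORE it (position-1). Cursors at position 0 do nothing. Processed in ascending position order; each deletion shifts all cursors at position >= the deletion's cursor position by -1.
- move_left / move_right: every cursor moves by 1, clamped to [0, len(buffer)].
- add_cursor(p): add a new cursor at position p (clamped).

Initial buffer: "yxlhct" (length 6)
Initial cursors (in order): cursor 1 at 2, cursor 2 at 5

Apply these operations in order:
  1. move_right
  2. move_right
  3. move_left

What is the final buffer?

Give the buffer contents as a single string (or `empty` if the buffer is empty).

After op 1 (move_right): buffer="yxlhct" (len 6), cursors c1@3 c2@6, authorship ......
After op 2 (move_right): buffer="yxlhct" (len 6), cursors c1@4 c2@6, authorship ......
After op 3 (move_left): buffer="yxlhct" (len 6), cursors c1@3 c2@5, authorship ......

Answer: yxlhct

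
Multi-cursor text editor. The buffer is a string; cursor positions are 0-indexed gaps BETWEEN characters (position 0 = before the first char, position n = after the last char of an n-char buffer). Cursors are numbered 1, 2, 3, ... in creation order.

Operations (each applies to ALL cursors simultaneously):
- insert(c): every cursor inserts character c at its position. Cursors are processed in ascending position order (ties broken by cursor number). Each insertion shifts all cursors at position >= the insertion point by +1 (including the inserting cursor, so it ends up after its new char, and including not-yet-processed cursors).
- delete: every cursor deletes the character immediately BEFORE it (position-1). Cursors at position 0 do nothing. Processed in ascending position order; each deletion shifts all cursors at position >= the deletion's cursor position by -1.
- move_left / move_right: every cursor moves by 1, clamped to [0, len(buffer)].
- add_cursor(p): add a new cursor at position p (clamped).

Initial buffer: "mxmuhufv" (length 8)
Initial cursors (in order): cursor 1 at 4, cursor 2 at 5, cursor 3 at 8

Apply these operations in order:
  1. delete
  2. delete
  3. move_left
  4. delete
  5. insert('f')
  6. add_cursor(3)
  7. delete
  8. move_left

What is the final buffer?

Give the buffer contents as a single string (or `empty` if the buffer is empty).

Answer: u

Derivation:
After op 1 (delete): buffer="mxmuf" (len 5), cursors c1@3 c2@3 c3@5, authorship .....
After op 2 (delete): buffer="mu" (len 2), cursors c1@1 c2@1 c3@2, authorship ..
After op 3 (move_left): buffer="mu" (len 2), cursors c1@0 c2@0 c3@1, authorship ..
After op 4 (delete): buffer="u" (len 1), cursors c1@0 c2@0 c3@0, authorship .
After op 5 (insert('f')): buffer="fffu" (len 4), cursors c1@3 c2@3 c3@3, authorship 123.
After op 6 (add_cursor(3)): buffer="fffu" (len 4), cursors c1@3 c2@3 c3@3 c4@3, authorship 123.
After op 7 (delete): buffer="u" (len 1), cursors c1@0 c2@0 c3@0 c4@0, authorship .
After op 8 (move_left): buffer="u" (len 1), cursors c1@0 c2@0 c3@0 c4@0, authorship .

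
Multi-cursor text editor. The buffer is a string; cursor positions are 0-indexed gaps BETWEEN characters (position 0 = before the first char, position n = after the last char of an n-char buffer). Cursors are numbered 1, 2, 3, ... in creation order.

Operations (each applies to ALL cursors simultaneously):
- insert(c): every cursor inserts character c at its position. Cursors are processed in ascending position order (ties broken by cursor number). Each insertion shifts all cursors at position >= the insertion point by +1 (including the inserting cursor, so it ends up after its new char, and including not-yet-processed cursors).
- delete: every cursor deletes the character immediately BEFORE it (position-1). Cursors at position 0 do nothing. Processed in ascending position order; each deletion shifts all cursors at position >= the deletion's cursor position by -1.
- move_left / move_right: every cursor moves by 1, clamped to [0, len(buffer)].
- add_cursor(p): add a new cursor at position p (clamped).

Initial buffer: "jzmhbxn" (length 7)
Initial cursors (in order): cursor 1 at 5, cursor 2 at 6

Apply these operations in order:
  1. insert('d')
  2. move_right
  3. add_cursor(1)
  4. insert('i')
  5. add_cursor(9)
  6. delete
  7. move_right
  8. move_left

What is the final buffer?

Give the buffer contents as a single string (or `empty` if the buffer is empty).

After op 1 (insert('d')): buffer="jzmhbdxdn" (len 9), cursors c1@6 c2@8, authorship .....1.2.
After op 2 (move_right): buffer="jzmhbdxdn" (len 9), cursors c1@7 c2@9, authorship .....1.2.
After op 3 (add_cursor(1)): buffer="jzmhbdxdn" (len 9), cursors c3@1 c1@7 c2@9, authorship .....1.2.
After op 4 (insert('i')): buffer="jizmhbdxidni" (len 12), cursors c3@2 c1@9 c2@12, authorship .3....1.12.2
After op 5 (add_cursor(9)): buffer="jizmhbdxidni" (len 12), cursors c3@2 c1@9 c4@9 c2@12, authorship .3....1.12.2
After op 6 (delete): buffer="jzmhbddn" (len 8), cursors c3@1 c1@6 c4@6 c2@8, authorship .....12.
After op 7 (move_right): buffer="jzmhbddn" (len 8), cursors c3@2 c1@7 c4@7 c2@8, authorship .....12.
After op 8 (move_left): buffer="jzmhbddn" (len 8), cursors c3@1 c1@6 c4@6 c2@7, authorship .....12.

Answer: jzmhbddn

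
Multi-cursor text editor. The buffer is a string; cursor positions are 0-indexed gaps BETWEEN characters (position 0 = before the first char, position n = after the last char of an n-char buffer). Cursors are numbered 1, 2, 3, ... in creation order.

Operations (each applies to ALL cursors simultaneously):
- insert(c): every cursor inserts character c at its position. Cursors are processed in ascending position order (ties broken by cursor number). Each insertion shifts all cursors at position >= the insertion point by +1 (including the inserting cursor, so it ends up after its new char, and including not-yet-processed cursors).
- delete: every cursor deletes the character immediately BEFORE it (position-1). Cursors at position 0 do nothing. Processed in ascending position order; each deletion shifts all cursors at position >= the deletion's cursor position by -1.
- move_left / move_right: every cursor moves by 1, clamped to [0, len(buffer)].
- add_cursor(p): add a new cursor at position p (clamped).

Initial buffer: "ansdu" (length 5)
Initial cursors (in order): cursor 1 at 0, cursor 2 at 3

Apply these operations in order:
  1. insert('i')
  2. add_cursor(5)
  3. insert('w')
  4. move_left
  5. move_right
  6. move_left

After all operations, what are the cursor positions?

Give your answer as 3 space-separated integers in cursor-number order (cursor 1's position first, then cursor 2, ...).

After op 1 (insert('i')): buffer="iansidu" (len 7), cursors c1@1 c2@5, authorship 1...2..
After op 2 (add_cursor(5)): buffer="iansidu" (len 7), cursors c1@1 c2@5 c3@5, authorship 1...2..
After op 3 (insert('w')): buffer="iwansiwwdu" (len 10), cursors c1@2 c2@8 c3@8, authorship 11...223..
After op 4 (move_left): buffer="iwansiwwdu" (len 10), cursors c1@1 c2@7 c3@7, authorship 11...223..
After op 5 (move_right): buffer="iwansiwwdu" (len 10), cursors c1@2 c2@8 c3@8, authorship 11...223..
After op 6 (move_left): buffer="iwansiwwdu" (len 10), cursors c1@1 c2@7 c3@7, authorship 11...223..

Answer: 1 7 7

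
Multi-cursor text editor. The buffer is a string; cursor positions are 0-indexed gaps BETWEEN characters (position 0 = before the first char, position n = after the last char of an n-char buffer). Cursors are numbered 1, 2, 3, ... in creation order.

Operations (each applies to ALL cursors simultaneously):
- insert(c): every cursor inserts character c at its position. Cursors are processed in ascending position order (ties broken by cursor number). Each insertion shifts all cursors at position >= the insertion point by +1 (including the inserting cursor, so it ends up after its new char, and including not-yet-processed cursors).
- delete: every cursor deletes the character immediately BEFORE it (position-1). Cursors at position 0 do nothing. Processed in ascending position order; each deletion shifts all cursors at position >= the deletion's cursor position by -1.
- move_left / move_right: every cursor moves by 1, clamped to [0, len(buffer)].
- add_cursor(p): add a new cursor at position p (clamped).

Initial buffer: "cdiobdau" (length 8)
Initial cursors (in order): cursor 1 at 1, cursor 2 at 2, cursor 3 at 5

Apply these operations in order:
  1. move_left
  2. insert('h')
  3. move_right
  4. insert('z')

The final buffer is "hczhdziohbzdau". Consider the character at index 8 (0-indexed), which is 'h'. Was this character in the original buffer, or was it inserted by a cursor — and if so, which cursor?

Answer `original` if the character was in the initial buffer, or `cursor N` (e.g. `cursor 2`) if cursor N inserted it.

Answer: cursor 3

Derivation:
After op 1 (move_left): buffer="cdiobdau" (len 8), cursors c1@0 c2@1 c3@4, authorship ........
After op 2 (insert('h')): buffer="hchdiohbdau" (len 11), cursors c1@1 c2@3 c3@7, authorship 1.2...3....
After op 3 (move_right): buffer="hchdiohbdau" (len 11), cursors c1@2 c2@4 c3@8, authorship 1.2...3....
After op 4 (insert('z')): buffer="hczhdziohbzdau" (len 14), cursors c1@3 c2@6 c3@11, authorship 1.12.2..3.3...
Authorship (.=original, N=cursor N): 1 . 1 2 . 2 . . 3 . 3 . . .
Index 8: author = 3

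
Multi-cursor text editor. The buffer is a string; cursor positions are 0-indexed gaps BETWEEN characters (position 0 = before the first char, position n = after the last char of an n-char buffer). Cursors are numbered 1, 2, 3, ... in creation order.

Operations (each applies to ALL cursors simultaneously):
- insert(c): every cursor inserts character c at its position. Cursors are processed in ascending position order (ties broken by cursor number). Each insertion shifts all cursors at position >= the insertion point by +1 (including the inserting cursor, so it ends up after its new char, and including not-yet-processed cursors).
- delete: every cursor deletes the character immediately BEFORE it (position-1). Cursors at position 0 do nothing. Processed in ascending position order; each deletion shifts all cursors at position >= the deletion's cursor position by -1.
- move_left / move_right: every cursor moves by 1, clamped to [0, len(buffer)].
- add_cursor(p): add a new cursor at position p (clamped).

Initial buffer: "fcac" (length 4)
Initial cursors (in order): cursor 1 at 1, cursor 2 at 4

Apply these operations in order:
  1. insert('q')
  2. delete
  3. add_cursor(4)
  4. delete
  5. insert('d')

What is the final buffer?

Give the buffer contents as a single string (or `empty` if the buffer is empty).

After op 1 (insert('q')): buffer="fqcacq" (len 6), cursors c1@2 c2@6, authorship .1...2
After op 2 (delete): buffer="fcac" (len 4), cursors c1@1 c2@4, authorship ....
After op 3 (add_cursor(4)): buffer="fcac" (len 4), cursors c1@1 c2@4 c3@4, authorship ....
After op 4 (delete): buffer="c" (len 1), cursors c1@0 c2@1 c3@1, authorship .
After op 5 (insert('d')): buffer="dcdd" (len 4), cursors c1@1 c2@4 c3@4, authorship 1.23

Answer: dcdd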